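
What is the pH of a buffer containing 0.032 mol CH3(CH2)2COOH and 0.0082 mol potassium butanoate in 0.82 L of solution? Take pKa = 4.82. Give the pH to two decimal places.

Henderson–Hasselbalch: pH = pKa + log([CH3(CH2)2COO-]/[CH3(CH2)2COOH]) = 4.82 + log(0.0082/0.032)
pH = 4.82 + (-0.591) = 4.23

pH = 4.23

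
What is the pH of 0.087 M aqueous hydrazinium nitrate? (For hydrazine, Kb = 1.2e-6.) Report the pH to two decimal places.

pH = 4.57

N2H5+ is the conjugate acid of the weak base N2H4.
Ka = Kw/Kb = 1.0×10^-14 / 1.2 × 10^-6 = 8.33 × 10^-9
From the ICE table, Ka = x²/(0.087 − x) = 8.33 × 10^-9.
Assume x ≪ 0.087: x ≈ √(8.33 × 10^-9 × 0.087) = 2.69 × 10^-5 M
Check: 0.031% ionized — well under 5%, approximation valid.
pH = −log(2.69 × 10^-5) = 4.57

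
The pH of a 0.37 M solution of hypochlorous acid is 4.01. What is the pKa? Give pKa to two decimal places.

pKa = 7.59

[H+] = 10^(-4.01) = 9.77 × 10^-5 M
At equilibrium [HA] = 0.37 − 9.77 × 10^-5 = 3.70 × 10^-1 M
Ka = [H+][A-]/[HA] = (9.77 × 10^-5)² / 3.70 × 10^-1 = 2.58 × 10^-8
pKa = -log(2.58 × 10^-8) = 7.59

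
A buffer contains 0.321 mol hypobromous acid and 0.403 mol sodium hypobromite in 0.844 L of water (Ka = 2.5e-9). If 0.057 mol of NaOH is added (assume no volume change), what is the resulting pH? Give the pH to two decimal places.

pH = 8.84

OH- converts HOBr to OBr-: HOBr → 0.264 mol, OBr- → 0.46 mol.
pKa = −log(2.5 × 10^-9) = 8.602
pH = pKa + log([A⁻]/[HA]) = 8.602 + log(0.46/0.264) = 8.602 +0.241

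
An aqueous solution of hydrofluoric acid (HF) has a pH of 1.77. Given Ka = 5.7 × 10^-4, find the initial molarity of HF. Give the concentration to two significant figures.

C₀ = 5.2 × 10^-1 M

[H+] = 10^(-1.77) = 1.70 × 10^-2 M = x
Ka = x²/(C₀ − x) ⇒ C₀ = x + x²/Ka
C₀ = 1.70 × 10^-2 + (1.70 × 10^-2)²/(5.7 × 10^-4) = 5.24 × 10^-1 M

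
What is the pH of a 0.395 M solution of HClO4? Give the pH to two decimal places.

pH = 0.40

HClO4 is a strong acid and dissociates completely, so [H+] = 0.395 M.
pH = -log(0.395) = 0.40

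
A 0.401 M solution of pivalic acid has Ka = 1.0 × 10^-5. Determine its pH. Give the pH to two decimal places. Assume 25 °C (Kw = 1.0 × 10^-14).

pH = 2.70

(CH3)3CCOOH ⇌ (CH3)3CCOO- + H+
From the ICE table, Ka = x²/(0.401 − x) = 1.0 × 10^-5.
Since Ka ≪ C₀, x ≈ √(Ka·C₀) = 2.00 × 10^-3 M.
(x/C₀ = 0.5% < 5%, so the approximation holds.)
pH = −log[H+] = −log(2.00 × 10^-3) = 2.70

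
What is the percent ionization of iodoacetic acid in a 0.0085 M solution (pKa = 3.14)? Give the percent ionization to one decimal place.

ICH2COOH ⇌ ICH2COO- + H+; let x = [H+] at equilibrium.
Ka = 10^(−3.14) = 7.24 × 10^-4
Solve x² + 0.000724x − 6.15e-06 = 0 → x = 2.14 × 10^-3 M
% ionization = x/C₀ × 100% = 2.14 × 10^-3/0.0085 × 100% = 25.2%

25.2%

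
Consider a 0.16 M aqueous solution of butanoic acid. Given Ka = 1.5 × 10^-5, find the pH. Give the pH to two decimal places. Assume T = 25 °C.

pH = 2.81

CH3(CH2)2COOH ⇌ CH3(CH2)2COO- + H+
From the ICE table, Ka = [H+]²/(0.16 − [H+]) = 1.5 × 10^-5.
Assume [H+] ≪ 0.16: [H+] ≈ √(1.5 × 10^-5 × 0.16) = 1.55 × 10^-3 M
Check: 0.97% ionized — well under 5%, approximation valid.
pH = −log(1.55 × 10^-3) = 2.81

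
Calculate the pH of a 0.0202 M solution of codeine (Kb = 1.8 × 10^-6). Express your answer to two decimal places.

C18H21NO3 + H2O ⇌ C18H22NO3+ + OH-
Kb = [OH-]²/(0.0202 − [OH-]) = 1.8 × 10^-6
Since Kb ≪ C₀, [OH-] ≈ √(Kb·C₀) = 1.91 × 10^-4 M.
pOH = −log(1.91 × 10^-4) = 3.72; pH = 14.00 − 3.72 = 10.28

pH = 10.28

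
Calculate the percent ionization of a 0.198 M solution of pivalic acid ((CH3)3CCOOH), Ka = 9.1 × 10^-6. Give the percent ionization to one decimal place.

(CH3)3CCOOH ⇌ (CH3)3CCOO- + H+; let x = [H+] at equilibrium.
x ≈ √(Ka·C₀) = √(9.1 × 10^-6 × 0.198) = 1.34 × 10^-3 M
Fraction ionized = 1.34 × 10^-3 / 0.198 = 0.0068 → 0.7%

0.7%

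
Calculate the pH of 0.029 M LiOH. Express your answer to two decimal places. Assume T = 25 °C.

LiOH is a strong base; [OH-] = 0.029 M.
pOH = -log(0.029) = 1.54
pH = 14.00 - 1.54 = 12.46

pH = 12.46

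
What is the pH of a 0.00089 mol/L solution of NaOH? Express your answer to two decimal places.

pH = 10.95

NaOH is a strong base; [OH-] = 0.00089 M.
pOH = -log(0.00089) = 3.05
pH = 14.00 - 3.05 = 10.95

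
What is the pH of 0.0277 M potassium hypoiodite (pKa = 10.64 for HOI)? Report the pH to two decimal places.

pH = 11.51

OI- is the conjugate base of the weak acid HOI.
Ka = 10^(−10.64) = 2.29 × 10^-11
Kb = Kw/Ka = 1.0×10^-14 / 2.29 × 10^-11 = 4.37 × 10^-4
Kb = [OH-]²/(0.0277 − [OH-]) = 4.37 × 10^-4
[OH-] is not negligible relative to C₀; solve [OH-]² + 0.000437·[OH-] − 1.21e-05 = 0.
[OH-] = [−0.000437 + √(0.000437² + 4.84e-05)]/2 = 3.27 × 10^-3 M
pOH = 2.49, so pH = 14.00 − pOH = 11.51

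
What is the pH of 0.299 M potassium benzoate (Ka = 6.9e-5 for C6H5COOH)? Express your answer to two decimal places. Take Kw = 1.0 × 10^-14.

C6H5COO- is the conjugate base of the weak acid C6H5COOH.
Kb = Kw/Ka = 1.0×10^-14 / 6.9 × 10^-5 = 1.45 × 10^-10
From the ICE table, Kb = [OH-]²/(0.299 − [OH-]) = 1.45 × 10^-10.
Assume [OH-] ≪ 0.299: [OH-] ≈ √(1.45 × 10^-10 × 0.299) = 6.58 × 10^-6 M
([OH-]/C₀ = 0.0022% < 5%, so the approximation holds.)
pOH = −log(6.58 × 10^-6) = 5.18; pH = 14.00 − 5.18 = 8.82

pH = 8.82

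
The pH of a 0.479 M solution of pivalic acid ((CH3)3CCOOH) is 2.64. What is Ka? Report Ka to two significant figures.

[H+] = 10^(-2.64) = 2.29 × 10^-3 M
At equilibrium [HA] = 0.479 − 2.29 × 10^-3 = 4.77 × 10^-1 M
Ka = [H+][A-]/[HA] = (2.29 × 10^-3)² / 4.77 × 10^-1 = 1.1 × 10^-5

Ka = 1.1 × 10^-5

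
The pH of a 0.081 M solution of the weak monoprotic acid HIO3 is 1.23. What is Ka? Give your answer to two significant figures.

[H+] = 10^(-1.23) = 5.89 × 10^-2 M
At equilibrium [HA] = 0.081 − 5.89 × 10^-2 = 2.21 × 10^-2 M
Ka = [H+][A-]/[HA] = (5.89 × 10^-2)² / 2.21 × 10^-2 = 1.6 × 10^-1

Ka = 1.6 × 10^-1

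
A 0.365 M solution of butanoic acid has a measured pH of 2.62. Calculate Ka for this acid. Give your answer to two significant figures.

Ka = 1.6 × 10^-5

[H+] = 10^(-2.62) = 2.40 × 10^-3 M
At equilibrium [HA] = 0.365 − 2.40 × 10^-3 = 3.63 × 10^-1 M
Ka = [H+][A-]/[HA] = (2.40 × 10^-3)² / 3.63 × 10^-1 = 1.6 × 10^-5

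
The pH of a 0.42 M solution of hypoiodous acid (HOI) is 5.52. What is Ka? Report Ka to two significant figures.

[H+] = 10^(-5.52) = 3.02 × 10^-6 M
At equilibrium [HA] = 0.42 − 3.02 × 10^-6 = 4.20 × 10^-1 M
Ka = [H+][A-]/[HA] = (3.02 × 10^-6)² / 4.20 × 10^-1 = 2.2 × 10^-11

Ka = 2.2 × 10^-11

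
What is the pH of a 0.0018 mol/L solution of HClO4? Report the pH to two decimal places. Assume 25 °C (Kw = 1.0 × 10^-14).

pH = 2.74

HClO4 is a strong acid and dissociates completely, so [H+] = 0.0018 M.
pH = -log(0.0018) = 2.74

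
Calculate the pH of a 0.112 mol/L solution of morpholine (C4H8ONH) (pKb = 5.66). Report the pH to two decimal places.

pH = 10.69

C4H8ONH + H2O ⇌ C4H8ONH2+ + OH-
Kb = 10^(−5.66) = 2.19 × 10^-6
Kb = [OH-]²/(0.112 − [OH-]) = 2.19 × 10^-6
Assume [OH-] ≪ 0.112: [OH-] ≈ √(2.19 × 10^-6 × 0.112) = 4.95 × 10^-4 M
pOH = −log(4.95 × 10^-4) = 3.31; pH = 14.00 − 3.31 = 10.69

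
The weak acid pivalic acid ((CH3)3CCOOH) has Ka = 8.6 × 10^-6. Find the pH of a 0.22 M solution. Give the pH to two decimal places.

(CH3)3CCOOH ⇌ (CH3)3CCOO- + H+
From the ICE table, Ka = x²/(0.22 − x) = 8.6 × 10^-6.
Neglecting x in the denominator: x = √(8.6 × 10^-6 × 0.22) = 1.38 × 10^-3 M
(x/C₀ = 0.63% < 5%, so the approximation holds.)
pH = −log[H+] = −log(1.38 × 10^-3) = 2.86

pH = 2.86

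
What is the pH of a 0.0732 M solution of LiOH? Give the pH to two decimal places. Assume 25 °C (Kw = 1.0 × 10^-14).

pH = 12.86

LiOH is a strong base; [OH-] = 0.0732 M.
pOH = -log(0.0732) = 1.14
pH = 14.00 - 1.14 = 12.86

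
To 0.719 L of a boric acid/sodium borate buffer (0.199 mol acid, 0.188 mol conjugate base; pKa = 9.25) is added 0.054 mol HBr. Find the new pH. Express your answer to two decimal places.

pH = 8.97

After neutralization: n(B(OH)3) = 0.253 mol, n(B(OH)4-) = 0.134 mol.
Henderson–Hasselbalch with mole ratio 0.134/0.253: pH = 9.25 + (-0.276)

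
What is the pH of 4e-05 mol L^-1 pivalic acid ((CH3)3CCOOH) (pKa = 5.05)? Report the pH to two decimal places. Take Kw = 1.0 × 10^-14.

(CH3)3CCOOH ⇌ (CH3)3CCOO- + H+
Ka = 10^(−5.05) = 8.91 × 10^-6
From the ICE table, Ka = [H+]²/(4e-05 − [H+]) = 8.91 × 10^-6.
[H+] is not negligible relative to C₀; solve [H+]² + 8.91e-06·[H+] − 3.56e-10 = 0.
[H+] = [−8.91e-06 + √(8.91e-06² + 1.43e-09)]/2 = 1.49 × 10^-5 M
pH = −log(1.49 × 10^-5) = 4.83

pH = 4.83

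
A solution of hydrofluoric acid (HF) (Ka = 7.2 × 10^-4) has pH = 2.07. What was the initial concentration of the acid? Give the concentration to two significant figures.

C₀ = 1.1 × 10^-1 M

[H+] = 10^(-2.07) = 8.51 × 10^-3 M = x
Ka = x²/(C₀ − x) ⇒ C₀ = x + x²/Ka
C₀ = 8.51 × 10^-3 + (8.51 × 10^-3)²/(7.2 × 10^-4) = 1.09 × 10^-1 M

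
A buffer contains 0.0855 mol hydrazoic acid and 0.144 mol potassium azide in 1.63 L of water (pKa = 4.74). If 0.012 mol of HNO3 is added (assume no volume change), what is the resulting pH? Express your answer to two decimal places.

pH = 4.87

After neutralization: n(HN3) = 0.0975 mol, n(N3-) = 0.132 mol.
pH = pKa + log([A⁻]/[HA]) = 4.74 + log(0.132/0.0975) = 4.74 +0.132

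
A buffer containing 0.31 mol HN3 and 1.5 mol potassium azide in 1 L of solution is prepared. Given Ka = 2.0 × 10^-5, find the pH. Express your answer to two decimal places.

pKa = −log(2.0 × 10^-5) = 4.699
Using pH = pKa + log([base]/[acid]) with [base]/[acid] = 1.5/0.31:
pH = 4.699 + (+0.685) = 5.38

pH = 5.38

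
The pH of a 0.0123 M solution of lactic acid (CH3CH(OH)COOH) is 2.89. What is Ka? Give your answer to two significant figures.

[H+] = 10^(-2.89) = 1.29 × 10^-3 M
At equilibrium [HA] = 0.0123 − 1.29 × 10^-3 = 1.10 × 10^-2 M
Ka = [H+][A-]/[HA] = (1.29 × 10^-3)² / 1.10 × 10^-2 = 1.5 × 10^-4

Ka = 1.5 × 10^-4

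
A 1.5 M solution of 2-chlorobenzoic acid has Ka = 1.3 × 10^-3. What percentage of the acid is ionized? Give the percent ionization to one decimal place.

2.9%

ClC6H4COOH ⇌ ClC6H4COO- + H+; let x = [H+] at equilibrium.
x ≈ √(Ka·C₀) = √(1.3 × 10^-3 × 1.5) = 4.42 × 10^-2 M
Fraction ionized = 4.42 × 10^-2 / 1.5 = 0.0295 → 2.9%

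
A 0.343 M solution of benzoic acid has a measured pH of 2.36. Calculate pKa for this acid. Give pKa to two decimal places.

pKa = 4.25

[H+] = 10^(-2.36) = 4.37 × 10^-3 M
At equilibrium [HA] = 0.343 − 4.37 × 10^-3 = 3.39 × 10^-1 M
Ka = [H+][A-]/[HA] = (4.37 × 10^-3)² / 3.39 × 10^-1 = 5.63 × 10^-5
pKa = -log(5.63 × 10^-5) = 4.25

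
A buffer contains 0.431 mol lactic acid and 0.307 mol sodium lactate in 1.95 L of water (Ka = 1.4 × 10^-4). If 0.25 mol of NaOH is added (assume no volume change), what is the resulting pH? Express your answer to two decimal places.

pH = 4.34

OH- converts CH3CH(OH)COOH to CH3CH(OH)COO-: CH3CH(OH)COOH → 0.181 mol, CH3CH(OH)COO- → 0.557 mol.
pKa = −log(1.4 × 10^-4) = 3.854
pH = pKa + log([A⁻]/[HA]) = 3.854 + log(0.557/0.181) = 3.854 +0.488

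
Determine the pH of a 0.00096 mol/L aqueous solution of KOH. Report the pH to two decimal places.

pH = 10.98

KOH is a strong base; [OH-] = 0.00096 M.
pOH = -log(0.00096) = 3.02
pH = 14.00 - 3.02 = 10.98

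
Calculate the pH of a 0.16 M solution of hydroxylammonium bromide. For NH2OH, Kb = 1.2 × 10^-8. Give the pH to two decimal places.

pH = 3.44

NH3OH+ is the conjugate acid of the weak base NH2OH.
Ka = Kw/Kb = 1.0×10^-14 / 1.2 × 10^-8 = 8.33 × 10^-7
Ka = x²/(0.16 − x) = 8.33 × 10^-7
Neglecting x in the denominator: x = √(8.33 × 10^-7 × 0.16) = 3.65 × 10^-4 M
pH = −log[H+] = −log(3.65 × 10^-4) = 3.44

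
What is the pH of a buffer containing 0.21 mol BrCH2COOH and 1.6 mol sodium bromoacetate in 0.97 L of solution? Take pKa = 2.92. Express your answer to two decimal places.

Using pH = pKa + log([base]/[acid]) with [base]/[acid] = 1.6/0.21:
pH = 2.92 + (+0.882) = 3.80

pH = 3.80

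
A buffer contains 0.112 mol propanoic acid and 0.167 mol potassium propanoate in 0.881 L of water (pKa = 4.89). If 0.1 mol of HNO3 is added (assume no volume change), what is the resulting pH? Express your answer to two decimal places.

After neutralization: n(CH3CH2COOH) = 0.212 mol, n(CH3CH2COO-) = 0.067 mol.
pH = pKa + log([A⁻]/[HA]) = 4.89 + log(0.067/0.212) = 4.89 -0.500

pH = 4.39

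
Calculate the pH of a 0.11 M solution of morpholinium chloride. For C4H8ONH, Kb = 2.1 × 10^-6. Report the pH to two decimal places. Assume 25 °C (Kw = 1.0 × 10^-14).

pH = 4.64

C4H8ONH2+ is the conjugate acid of the weak base C4H8ONH.
Ka = Kw/Kb = 1.0×10^-14 / 2.1 × 10^-6 = 4.76 × 10^-9
From the ICE table, Ka = [H+]²/(0.11 − [H+]) = 4.76 × 10^-9.
Since Ka ≪ C₀, [H+] ≈ √(Ka·C₀) = 2.29 × 10^-5 M.
Check: 0.021% ionized — well under 5%, approximation valid.
pH = −log(2.29 × 10^-5) = 4.64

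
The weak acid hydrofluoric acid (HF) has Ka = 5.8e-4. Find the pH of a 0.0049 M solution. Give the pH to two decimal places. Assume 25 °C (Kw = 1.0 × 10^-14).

pH = 2.85

HF ⇌ F- + H+
Let x = [H+] at equilibrium. Ka = x²/(0.0049 − x).
The 5% rule fails; solving x² + Ka·x − Ka·C₀ = 0 exactly:
x = [−0.00058 + √(0.00058² + 1.14e-05)]/2 = 1.42 × 10^-3 M
pH = −log[H+] = −log(1.42 × 10^-3) = 2.85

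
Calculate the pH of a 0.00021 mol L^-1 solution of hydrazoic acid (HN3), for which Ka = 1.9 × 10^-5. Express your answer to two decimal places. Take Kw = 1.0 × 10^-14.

pH = 4.26

HN3 ⇌ N3- + H+
Let x = [H+] at equilibrium. Ka = x²/(0.00021 − x).
x is not negligible relative to C₀; solve x² + 1.9e-05·x − 3.99e-09 = 0.
x = (−Ka + √(Ka² + 4·Ka·C₀))/2 = 5.44 × 10^-5 M
pH = −log(5.44 × 10^-5) = 4.26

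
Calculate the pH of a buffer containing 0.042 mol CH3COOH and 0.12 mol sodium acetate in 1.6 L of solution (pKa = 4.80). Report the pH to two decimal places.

Henderson–Hasselbalch: pH = pKa + log([CH3COO-]/[CH3COOH]) = 4.80 + log(0.12/0.042)
pH = 4.80 + (+0.456) = 5.26

pH = 5.26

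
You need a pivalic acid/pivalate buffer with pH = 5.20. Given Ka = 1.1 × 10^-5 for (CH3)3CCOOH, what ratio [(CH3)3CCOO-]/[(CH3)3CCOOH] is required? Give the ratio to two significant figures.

ratio = 1.7

pKa = -log(1.1 × 10^-5) = 4.959
pH = pKa + log(r) ⇒ log(r) = 5.20 − 4.959 = +0.241
r = [(CH3)3CCOO-]/[(CH3)3CCOOH] = 10^(+0.241) = 1.74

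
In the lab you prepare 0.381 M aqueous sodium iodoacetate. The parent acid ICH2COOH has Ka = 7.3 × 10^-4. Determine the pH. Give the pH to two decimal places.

pH = 8.36

ICH2COO- is the conjugate base of the weak acid ICH2COOH.
Kb = Kw/Ka = 1.0×10^-14 / 7.3 × 10^-4 = 1.37 × 10^-11
Kb = x²/(0.381 − x) = 1.37 × 10^-11
Neglecting x in the denominator: x = √(1.37 × 10^-11 × 0.381) = 2.28 × 10^-6 M
Check: 0.0006% ionized — well under 5%, approximation valid.
pOH = 5.64, so pH = 14.00 − pOH = 8.36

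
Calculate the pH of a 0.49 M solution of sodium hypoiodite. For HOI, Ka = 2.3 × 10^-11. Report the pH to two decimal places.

pH = 12.16

OI- is the conjugate base of the weak acid HOI.
Kb = Kw/Ka = 1.0×10^-14 / 2.3 × 10^-11 = 4.35 × 10^-4
Kb = x²/(0.49 − x) = 4.35 × 10^-4
Neglecting x in the denominator: x = √(4.35 × 10^-4 × 0.49) = 1.46 × 10^-2 M
Check: 3% ionized — well under 5%, approximation valid.
pOH = −log(1.46 × 10^-2) = 1.84; pH = 14.00 − 1.84 = 12.16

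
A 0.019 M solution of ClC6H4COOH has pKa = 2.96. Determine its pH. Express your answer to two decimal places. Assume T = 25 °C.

ClC6H4COOH ⇌ ClC6H4COO- + H+
Ka = 10^(−2.96) = 1.10 × 10^-3
Ka = [H+]²/(0.019 − [H+]) = 1.10 × 10^-3
Here C₀/Ka ≈ 17.3, so the small-[H+] approximation fails. Use the quadratic:
[H+] = [−0.0011 + √(0.0011² + 8.36e-05)]/2 = 4.05 × 10^-3 M
pH = −log[H+] = −log(4.05 × 10^-3) = 2.39

pH = 2.39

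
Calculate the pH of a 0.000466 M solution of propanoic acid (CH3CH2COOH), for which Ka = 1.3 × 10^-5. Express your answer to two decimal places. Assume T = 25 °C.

pH = 4.15

CH3CH2COOH ⇌ CH3CH2COO- + H+
Ka = x²/(0.000466 − x) = 1.3 × 10^-5
x is not negligible relative to C₀; solve x² + 1.3e-05·x − 6.06e-09 = 0.
x = (−Ka + √(Ka² + 4·Ka·C₀))/2 = 7.16 × 10^-5 M
pH = −log(7.16 × 10^-5) = 4.15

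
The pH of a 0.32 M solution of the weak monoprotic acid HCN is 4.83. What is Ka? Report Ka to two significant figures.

[H+] = 10^(-4.83) = 1.48 × 10^-5 M
At equilibrium [HA] = 0.32 − 1.48 × 10^-5 = 3.20 × 10^-1 M
Ka = [H+][A-]/[HA] = (1.48 × 10^-5)² / 3.20 × 10^-1 = 6.8 × 10^-10

Ka = 6.8 × 10^-10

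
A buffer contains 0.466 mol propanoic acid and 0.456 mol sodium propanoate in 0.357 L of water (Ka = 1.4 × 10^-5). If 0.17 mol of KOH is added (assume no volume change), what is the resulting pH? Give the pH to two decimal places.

pH = 5.18

After neutralization: n(CH3CH2COOH) = 0.296 mol, n(CH3CH2COO-) = 0.626 mol.
pKa = −log(1.4 × 10^-5) = 4.854
pH = pKa + log([A⁻]/[HA]) = 4.854 + log(0.626/0.296) = 4.854 +0.325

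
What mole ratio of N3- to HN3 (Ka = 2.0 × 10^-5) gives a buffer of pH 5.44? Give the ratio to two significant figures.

pKa = -log(2.0 × 10^-5) = 4.699
pH = pKa + log(r) ⇒ log(r) = 5.44 − 4.699 = +0.741
r = [N3-]/[HN3] = 10^(+0.741) = 5.51

ratio = 5.5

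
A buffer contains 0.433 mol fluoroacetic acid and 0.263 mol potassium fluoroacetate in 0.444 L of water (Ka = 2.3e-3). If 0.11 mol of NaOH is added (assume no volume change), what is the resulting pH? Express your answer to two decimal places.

pH = 2.70

After neutralization: n(FCH2COOH) = 0.323 mol, n(FCH2COO-) = 0.373 mol.
pKa = −log(2.3 × 10^-3) = 2.638
Henderson–Hasselbalch with mole ratio 0.373/0.323: pH = 2.638 + (+0.063)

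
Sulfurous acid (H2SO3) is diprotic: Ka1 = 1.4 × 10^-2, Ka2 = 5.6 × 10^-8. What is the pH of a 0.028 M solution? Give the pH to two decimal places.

Since Ka1 ≫ Ka2, the first ionization dominates [H+].
Ka1 = x²/(0.028 − x) = 1.4 × 10^-2
Solving the quadratic: x = (−Ka1 + √(Ka1² + 4·Ka1·C₀))/2 = 1.40 × 10^-2 M
pH = −log(1.40 × 10^-2) = 1.85

pH = 1.85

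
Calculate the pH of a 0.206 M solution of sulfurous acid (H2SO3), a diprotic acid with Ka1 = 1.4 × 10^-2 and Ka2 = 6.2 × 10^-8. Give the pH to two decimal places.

Since Ka1 ≫ Ka2, the first ionization dominates [H+].
Ka1 = x²/(0.206 − x) = 1.4 × 10^-2
Solving the quadratic: x = (−Ka1 + √(Ka1² + 4·Ka1·C₀))/2 = 4.72 × 10^-2 M
pH = −log(4.72 × 10^-2) = 1.33

pH = 1.33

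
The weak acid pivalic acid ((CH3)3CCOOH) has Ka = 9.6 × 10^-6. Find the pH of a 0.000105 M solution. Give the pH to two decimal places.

(CH3)3CCOOH ⇌ (CH3)3CCOO- + H+
Ka = [H+]²/(0.000105 − [H+]) = 9.6 × 10^-6
Here C₀/Ka ≈ 10.9, so the small-[H+] approximation fails. Use the quadratic:
[H+] = [−9.6e-06 + √(9.6e-06² + 4.03e-09)]/2 = 2.73 × 10^-5 M
pH = −log[H+] = −log(2.73 × 10^-5) = 4.56

pH = 4.56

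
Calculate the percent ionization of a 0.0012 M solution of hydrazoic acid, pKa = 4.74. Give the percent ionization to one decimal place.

11.6%

HN3 ⇌ N3- + H+; let x = [H+] at equilibrium.
Ka = 10^(−4.74) = 1.82 × 10^-5
Ka = x²/(C₀ − x); solving the quadratic gives x = 1.39 × 10^-4 M.
Fraction ionized = 1.39 × 10^-4 / 0.0012 = 0.1158 → 11.6%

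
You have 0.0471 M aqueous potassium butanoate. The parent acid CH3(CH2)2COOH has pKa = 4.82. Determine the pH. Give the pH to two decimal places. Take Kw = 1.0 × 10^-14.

pH = 8.75

CH3(CH2)2COO- is the conjugate base of the weak acid CH3(CH2)2COOH.
Ka = 10^(−4.82) = 1.51 × 10^-5
Kb = Kw/Ka = 1.0×10^-14 / 1.51 × 10^-5 = 6.62 × 10^-10
Let x = [OH-] at equilibrium. Kb = x²/(0.0471 − x).
Assume x ≪ 0.0471: x ≈ √(6.62 × 10^-10 × 0.0471) = 5.58 × 10^-6 M
pOH = −log(5.58 × 10^-6) = 5.25; pH = 14.00 − 5.25 = 8.75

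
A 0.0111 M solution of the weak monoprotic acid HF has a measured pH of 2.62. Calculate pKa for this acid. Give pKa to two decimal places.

[H+] = 10^(-2.62) = 2.40 × 10^-3 M
At equilibrium [HA] = 0.0111 − 2.40 × 10^-3 = 8.70 × 10^-3 M
Ka = [H+][A-]/[HA] = (2.40 × 10^-3)² / 8.70 × 10^-3 = 6.62 × 10^-4
pKa = -log(6.62 × 10^-4) = 3.18

pKa = 3.18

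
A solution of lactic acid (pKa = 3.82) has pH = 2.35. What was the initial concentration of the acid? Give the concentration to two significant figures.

C₀ = 1.4 × 10^-1 M

[H+] = 10^(-2.35) = 4.47 × 10^-3 M = x
Ka = 10^(−3.82) = 1.51 × 10^-4
Ka = x²/(C₀ − x) ⇒ C₀ = x + x²/Ka
C₀ = 4.47 × 10^-3 + (4.47 × 10^-3)²/(1.51 × 10^-4) = 1.37 × 10^-1 M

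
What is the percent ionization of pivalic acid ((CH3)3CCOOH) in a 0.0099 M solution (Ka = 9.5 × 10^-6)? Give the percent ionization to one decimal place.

(CH3)3CCOOH ⇌ (CH3)3CCOO- + H+; let x = [H+] at equilibrium.
x ≈ √(Ka·C₀) = √(9.5 × 10^-6 × 0.0099) = 3.07 × 10^-4 M
% ionization = x/C₀ × 100% = 3.07 × 10^-4/0.0099 × 100% = 3.1%

3.1%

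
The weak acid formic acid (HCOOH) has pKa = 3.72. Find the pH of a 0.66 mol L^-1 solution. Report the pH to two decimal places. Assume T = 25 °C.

HCOOH ⇌ HCOO- + H+
Ka = 10^(−3.72) = 1.91 × 10^-4
From the ICE table, Ka = [H+]²/(0.66 − [H+]) = 1.91 × 10^-4.
Neglecting [H+] in the denominator: [H+] = √(1.91 × 10^-4 × 0.66) = 1.12 × 10^-2 M
pH = −log[H+] = −log(1.12 × 10^-2) = 1.95

pH = 1.95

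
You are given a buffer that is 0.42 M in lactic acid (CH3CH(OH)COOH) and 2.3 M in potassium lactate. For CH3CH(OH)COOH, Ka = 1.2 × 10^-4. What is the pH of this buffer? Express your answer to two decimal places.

pH = 4.66

pKa = −log(1.2 × 10^-4) = 3.921
pH = pKa + log([A⁻]/[HA]) = 3.921 + log(2.3/0.42)
pH = 3.921 + (+0.738) = 4.66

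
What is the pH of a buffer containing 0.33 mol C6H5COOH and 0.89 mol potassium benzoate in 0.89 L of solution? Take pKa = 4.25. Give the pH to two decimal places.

pH = 4.68

Henderson–Hasselbalch: pH = pKa + log([C6H5COO-]/[C6H5COOH]) = 4.25 + log(0.89/0.33)
pH = 4.25 + (+0.431) = 4.68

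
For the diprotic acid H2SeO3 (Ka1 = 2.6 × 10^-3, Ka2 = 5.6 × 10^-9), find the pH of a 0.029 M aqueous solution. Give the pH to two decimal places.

Since Ka1 ≫ Ka2, the first ionization dominates [H+].
Ka1 = x²/(0.029 − x) = 2.6 × 10^-3
Solving the quadratic: x = (−Ka1 + √(Ka1² + 4·Ka1·C₀))/2 = 7.48 × 10^-3 M
pH = −log(7.48 × 10^-3) = 2.13

pH = 2.13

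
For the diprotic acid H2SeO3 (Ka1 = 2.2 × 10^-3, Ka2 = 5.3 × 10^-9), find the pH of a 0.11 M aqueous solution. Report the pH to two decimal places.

Since Ka1 ≫ Ka2, the first ionization dominates [H+].
Ka1 = x²/(0.11 − x) = 2.2 × 10^-3
Solving the quadratic: x = (−Ka1 + √(Ka1² + 4·Ka1·C₀))/2 = 1.45 × 10^-2 M
pH = −log(1.45 × 10^-2) = 1.84

pH = 1.84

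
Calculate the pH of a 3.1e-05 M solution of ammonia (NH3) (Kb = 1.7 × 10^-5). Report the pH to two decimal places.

pH = 9.20

NH3 + H2O ⇌ NH4+ + OH-
From the ICE table, Kb = [OH-]²/(3.1e-05 − [OH-]) = 1.7 × 10^-5.
[OH-] is not negligible relative to C₀; solve [OH-]² + 1.7e-05·[OH-] − 5.27e-10 = 0.
[OH-] = [−1.7e-05 + √(1.7e-05² + 2.11e-09)]/2 = 1.60 × 10^-5 M
pOH = 4.80, so pH = 14.00 − pOH = 9.20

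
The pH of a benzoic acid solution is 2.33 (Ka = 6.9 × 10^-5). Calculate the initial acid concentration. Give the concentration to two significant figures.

C₀ = 3.2 × 10^-1 M

[H+] = 10^(-2.33) = 4.68 × 10^-3 M = x
Ka = x²/(C₀ − x) ⇒ C₀ = x + x²/Ka
C₀ = 4.68 × 10^-3 + (4.68 × 10^-3)²/(6.9 × 10^-5) = 3.22 × 10^-1 M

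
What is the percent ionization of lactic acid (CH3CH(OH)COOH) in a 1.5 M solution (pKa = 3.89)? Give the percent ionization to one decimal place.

CH3CH(OH)COOH ⇌ CH3CH(OH)COO- + H+; let x = [H+] at equilibrium.
Ka = 10^(−3.89) = 1.29 × 10^-4
x ≈ √(Ka·C₀) = √(1.29 × 10^-4 × 1.5) = 1.39 × 10^-2 M
Fraction ionized = 1.39 × 10^-2 / 1.5 = 0.0093 → 0.9%

0.9%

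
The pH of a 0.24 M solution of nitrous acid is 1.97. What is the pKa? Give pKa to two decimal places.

pKa = 3.30

[H+] = 10^(-1.97) = 1.07 × 10^-2 M
At equilibrium [HA] = 0.24 − 1.07 × 10^-2 = 2.29 × 10^-1 M
Ka = [H+][A-]/[HA] = (1.07 × 10^-2)² / 2.29 × 10^-1 = 5.00 × 10^-4
pKa = -log(5.00 × 10^-4) = 3.30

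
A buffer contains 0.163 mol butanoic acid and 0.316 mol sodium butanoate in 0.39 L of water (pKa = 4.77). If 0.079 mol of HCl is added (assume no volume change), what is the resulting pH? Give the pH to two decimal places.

Added H+ converts CH3(CH2)2COO- to CH3(CH2)2COOH: CH3(CH2)2COOH → 0.242 mol, CH3(CH2)2COO- → 0.237 mol.
pH = pKa + log(n_CH3(CH2)2COO-/n_CH3(CH2)2COOH) = 4.77 + log(0.237/0.242) = 4.77 + (-0.009)

pH = 4.76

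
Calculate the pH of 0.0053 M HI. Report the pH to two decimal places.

HI is a strong acid and dissociates completely, so [H+] = 0.0053 M.
pH = -log(0.0053) = 2.28

pH = 2.28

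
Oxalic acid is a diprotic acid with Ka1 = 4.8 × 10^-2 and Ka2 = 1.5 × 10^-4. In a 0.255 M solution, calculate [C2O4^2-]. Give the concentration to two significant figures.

First ionization gives [H+] ≈ [HC2O4-] = 8.92 × 10^-2 M.
Second step: Ka2 = [H+][C2O4^2-]/[HC2O4-] ≈ [C2O4^2-] (since [H+] ≈ [HC2O4-]).
So [C2O4^2-] ≈ Ka2.

1.5 × 10^-4 M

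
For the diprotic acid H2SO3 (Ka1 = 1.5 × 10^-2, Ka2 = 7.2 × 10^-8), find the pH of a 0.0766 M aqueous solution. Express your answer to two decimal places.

Since Ka1 ≫ Ka2, the first ionization dominates [H+].
Ka1 = x²/(0.0766 − x) = 1.5 × 10^-2
Solving the quadratic: x = (−Ka1 + √(Ka1² + 4·Ka1·C₀))/2 = 2.72 × 10^-2 M
pH = −log(2.72 × 10^-2) = 1.57

pH = 1.57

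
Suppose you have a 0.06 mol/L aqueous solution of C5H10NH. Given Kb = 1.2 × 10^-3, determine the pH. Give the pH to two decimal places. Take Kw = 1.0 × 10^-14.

C5H10NH + H2O ⇌ C5H10NH2+ + OH-
From the ICE table, Kb = x²/(0.06 − x) = 1.2 × 10^-3.
Here C₀/Kb ≈ 50, so the small-x approximation fails. Use the quadratic:
x = [−0.0012 + √(0.0012² + 0.000288)]/2 = 7.91 × 10^-3 M
pOH = 2.10, so pH = 14.00 − pOH = 11.90

pH = 11.90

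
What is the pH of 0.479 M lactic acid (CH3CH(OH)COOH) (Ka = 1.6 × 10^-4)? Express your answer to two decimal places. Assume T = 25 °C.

pH = 2.06

CH3CH(OH)COOH ⇌ CH3CH(OH)COO- + H+
From the ICE table, Ka = [H+]²/(0.479 − [H+]) = 1.6 × 10^-4.
Since Ka ≪ C₀, [H+] ≈ √(Ka·C₀) = 8.75 × 10^-3 M.
pH = −log[H+] = −log(8.75 × 10^-3) = 2.06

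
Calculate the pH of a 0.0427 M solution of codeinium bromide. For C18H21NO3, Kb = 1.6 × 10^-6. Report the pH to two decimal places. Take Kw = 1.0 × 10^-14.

C18H22NO3+ is the conjugate acid of the weak base C18H21NO3.
Ka = Kw/Kb = 1.0×10^-14 / 1.6 × 10^-6 = 6.25 × 10^-9
From the ICE table, Ka = [H+]²/(0.0427 − [H+]) = 6.25 × 10^-9.
Assume [H+] ≪ 0.0427: [H+] ≈ √(6.25 × 10^-9 × 0.0427) = 1.63 × 10^-5 M
pH = −log[H+] = −log(1.63 × 10^-5) = 4.79

pH = 4.79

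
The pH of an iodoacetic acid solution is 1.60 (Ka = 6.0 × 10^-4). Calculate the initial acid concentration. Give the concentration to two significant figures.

[H+] = 10^(-1.60) = 2.51 × 10^-2 M = x
Ka = x²/(C₀ − x) ⇒ C₀ = x + x²/Ka
C₀ = 2.51 × 10^-2 + (2.51 × 10^-2)²/(6.0 × 10^-4) = 1.08 M

C₀ = 1.1 M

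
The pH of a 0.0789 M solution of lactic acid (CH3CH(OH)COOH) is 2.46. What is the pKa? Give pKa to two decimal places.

pKa = 3.80

[H+] = 10^(-2.46) = 3.47 × 10^-3 M
At equilibrium [HA] = 0.0789 − 3.47 × 10^-3 = 7.54 × 10^-2 M
Ka = [H+][A-]/[HA] = (3.47 × 10^-3)² / 7.54 × 10^-2 = 1.60 × 10^-4
pKa = -log(1.60 × 10^-4) = 3.80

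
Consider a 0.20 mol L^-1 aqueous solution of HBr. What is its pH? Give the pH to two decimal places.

HBr is a strong acid and dissociates completely, so [H+] = 0.20 M.
pH = -log(0.2) = 0.70

pH = 0.70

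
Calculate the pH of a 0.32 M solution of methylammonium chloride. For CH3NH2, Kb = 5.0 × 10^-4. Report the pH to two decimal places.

pH = 5.60

CH3NH3+ is the conjugate acid of the weak base CH3NH2.
Ka = Kw/Kb = 1.0×10^-14 / 5.0 × 10^-4 = 2.00 × 10^-11
Let x = [H+] at equilibrium. Ka = x²/(0.32 − x).
Neglecting x in the denominator: x = √(2.00 × 10^-11 × 0.32) = 2.53 × 10^-6 M
Check: 0.00079% ionized — well under 5%, approximation valid.
pH = −log(2.53 × 10^-6) = 5.60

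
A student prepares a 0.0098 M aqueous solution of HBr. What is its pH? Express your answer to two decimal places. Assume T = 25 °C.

pH = 2.01

HBr is a strong acid and dissociates completely, so [H+] = 0.0098 M.
pH = -log(0.0098) = 2.01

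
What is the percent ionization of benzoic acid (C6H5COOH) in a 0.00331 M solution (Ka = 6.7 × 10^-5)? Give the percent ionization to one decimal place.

13.3%

C6H5COOH ⇌ C6H5COO- + H+; let x = [H+] at equilibrium.
Ka = x²/(C₀ − x); solving the quadratic gives x = 4.39 × 10^-4 M.
Fraction ionized = 4.39 × 10^-4 / 0.00331 = 0.1326 → 13.3%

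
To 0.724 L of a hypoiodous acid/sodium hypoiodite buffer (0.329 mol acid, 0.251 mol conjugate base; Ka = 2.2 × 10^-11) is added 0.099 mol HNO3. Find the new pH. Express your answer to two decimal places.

pH = 10.21

Added H+ converts OI- to HOI: HOI → 0.428 mol, OI- → 0.152 mol.
pKa = −log(2.2 × 10^-11) = 10.658
pH = pKa + log([A⁻]/[HA]) = 10.658 + log(0.152/0.428) = 10.658 -0.450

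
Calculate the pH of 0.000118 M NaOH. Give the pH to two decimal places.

pH = 10.07

NaOH is a strong base; [OH-] = 0.000118 M.
pOH = -log(0.000118) = 3.93
pH = 14.00 - 3.93 = 10.07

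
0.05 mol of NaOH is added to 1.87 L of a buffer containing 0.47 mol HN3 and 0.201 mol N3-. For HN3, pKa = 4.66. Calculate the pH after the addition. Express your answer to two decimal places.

pH = 4.44

After neutralization: n(HN3) = 0.42 mol, n(N3-) = 0.251 mol.
pH = pKa + log(n_N3-/n_HN3) = 4.66 + log(0.251/0.42) = 4.66 + (-0.224)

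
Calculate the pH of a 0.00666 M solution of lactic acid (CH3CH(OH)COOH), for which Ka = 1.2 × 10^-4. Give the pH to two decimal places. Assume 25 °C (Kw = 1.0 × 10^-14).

pH = 3.08

CH3CH(OH)COOH ⇌ CH3CH(OH)COO- + H+
Let x = [H+] at equilibrium. Ka = x²/(0.00666 − x).
x is not negligible relative to C₀; solve x² + 0.00012·x − 7.99e-07 = 0.
x = [−0.00012 + √(0.00012² + 3.2e-06)]/2 = 8.36 × 10^-4 M
pH = −log(8.36 × 10^-4) = 3.08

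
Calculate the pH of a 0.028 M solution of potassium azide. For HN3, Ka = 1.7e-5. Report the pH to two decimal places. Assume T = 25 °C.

N3- is the conjugate base of the weak acid HN3.
Kb = Kw/Ka = 1.0×10^-14 / 1.7 × 10^-5 = 5.88 × 10^-10
From the ICE table, Kb = [OH-]²/(0.028 − [OH-]) = 5.88 × 10^-10.
Since Kb ≪ C₀, [OH-] ≈ √(Kb·C₀) = 4.06 × 10^-6 M.
([OH-]/C₀ = 0.014% < 5%, so the approximation holds.)
pOH = 5.39, so pH = 14.00 − pOH = 8.61

pH = 8.61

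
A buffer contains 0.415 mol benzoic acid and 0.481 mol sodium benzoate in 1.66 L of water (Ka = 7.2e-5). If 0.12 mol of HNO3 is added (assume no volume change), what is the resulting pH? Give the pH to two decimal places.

Added H+ converts C6H5COO- to C6H5COOH: C6H5COOH → 0.535 mol, C6H5COO- → 0.361 mol.
pKa = −log(7.2 × 10^-5) = 4.143
Henderson–Hasselbalch with mole ratio 0.361/0.535: pH = 4.143 + (-0.171)

pH = 3.97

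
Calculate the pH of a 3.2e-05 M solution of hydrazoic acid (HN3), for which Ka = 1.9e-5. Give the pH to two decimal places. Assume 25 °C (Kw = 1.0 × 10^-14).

pH = 4.77

HN3 ⇌ N3- + H+
Ka = [H+]²/(3.2e-05 − [H+]) = 1.9 × 10^-5
The 5% rule fails; solving [H+]² + Ka·[H+] − Ka·C₀ = 0 exactly:
[H+] = [−1.9e-05 + √(1.9e-05² + 2.43e-09)]/2 = 1.69 × 10^-5 M
pH = −log(1.69 × 10^-5) = 4.77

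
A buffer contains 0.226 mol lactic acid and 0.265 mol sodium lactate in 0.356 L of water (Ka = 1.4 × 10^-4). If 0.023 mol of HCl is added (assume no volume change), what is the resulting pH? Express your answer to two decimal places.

Added H+ converts CH3CH(OH)COO- to CH3CH(OH)COOH: CH3CH(OH)COOH → 0.249 mol, CH3CH(OH)COO- → 0.242 mol.
pKa = −log(1.4 × 10^-4) = 3.854
pH = pKa + log([A⁻]/[HA]) = 3.854 + log(0.242/0.249) = 3.854 -0.012

pH = 3.84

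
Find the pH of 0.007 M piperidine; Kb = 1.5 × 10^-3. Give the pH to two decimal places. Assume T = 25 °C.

C5H10NH + H2O ⇌ C5H10NH2+ + OH-
From the ICE table, Kb = x²/(0.007 − x) = 1.5 × 10^-3.
The 5% rule fails; solving x² + Kb·x − Kb·C₀ = 0 exactly:
x = [−0.0015 + √(0.0015² + 4.2e-05)]/2 = 2.58 × 10^-3 M
pOH = −log(2.58 × 10^-3) = 2.59; pH = 14.00 − 2.59 = 11.41

pH = 11.41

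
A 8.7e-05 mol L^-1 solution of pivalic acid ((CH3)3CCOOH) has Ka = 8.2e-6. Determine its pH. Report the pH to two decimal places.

pH = 4.64

(CH3)3CCOOH ⇌ (CH3)3CCOO- + H+
Ka = x²/(8.7e-05 − x) = 8.2 × 10^-6
x is not negligible relative to C₀; solve x² + 8.2e-06·x − 7.13e-10 = 0.
x = (−Ka + √(Ka² + 4·Ka·C₀))/2 = 2.29 × 10^-5 M
pH = −log(2.29 × 10^-5) = 4.64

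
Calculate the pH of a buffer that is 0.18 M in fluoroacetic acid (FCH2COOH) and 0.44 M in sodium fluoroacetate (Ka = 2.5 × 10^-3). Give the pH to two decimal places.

pKa = −log(2.5 × 10^-3) = 2.602
Using pH = pKa + log([base]/[acid]) with [base]/[acid] = 0.44/0.18:
pH = 2.602 + (+0.388) = 2.99

pH = 2.99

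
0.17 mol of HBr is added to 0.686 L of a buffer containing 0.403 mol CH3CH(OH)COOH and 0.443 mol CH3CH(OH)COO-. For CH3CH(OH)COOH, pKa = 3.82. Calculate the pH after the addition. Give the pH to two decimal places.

After neutralization: n(CH3CH(OH)COOH) = 0.573 mol, n(CH3CH(OH)COO-) = 0.273 mol.
pH = pKa + log([A⁻]/[HA]) = 3.82 + log(0.273/0.573) = 3.82 -0.322

pH = 3.50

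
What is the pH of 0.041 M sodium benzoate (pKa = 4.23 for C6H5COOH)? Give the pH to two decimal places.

pH = 8.42

C6H5COO- is the conjugate base of the weak acid C6H5COOH.
Ka = 10^(−4.23) = 5.89 × 10^-5
Kb = Kw/Ka = 1.0×10^-14 / 5.89 × 10^-5 = 1.70 × 10^-10
From the ICE table, Kb = x²/(0.041 − x) = 1.70 × 10^-10.
Assume x ≪ 0.041: x ≈ √(1.70 × 10^-10 × 0.041) = 2.64 × 10^-6 M
(x/C₀ = 0.0064% < 5%, so the approximation holds.)
pOH = 5.58, so pH = 14.00 − pOH = 8.42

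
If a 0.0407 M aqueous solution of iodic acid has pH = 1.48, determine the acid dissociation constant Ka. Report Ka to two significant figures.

[H+] = 10^(-1.48) = 3.31 × 10^-2 M
At equilibrium [HA] = 0.0407 − 3.31 × 10^-2 = 7.60 × 10^-3 M
Ka = [H+][A-]/[HA] = (3.31 × 10^-2)² / 7.60 × 10^-3 = 1.4 × 10^-1

Ka = 1.4 × 10^-1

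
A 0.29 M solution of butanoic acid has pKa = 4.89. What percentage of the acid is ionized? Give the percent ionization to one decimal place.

CH3(CH2)2COOH ⇌ CH3(CH2)2COO- + H+; let x = [H+] at equilibrium.
Ka = 10^(−4.89) = 1.29 × 10^-5
x ≈ √(Ka·C₀) = √(1.29 × 10^-5 × 0.29) = 1.93 × 10^-3 M
Fraction ionized = 1.93 × 10^-3 / 0.29 = 0.0067 → 0.7%

0.7%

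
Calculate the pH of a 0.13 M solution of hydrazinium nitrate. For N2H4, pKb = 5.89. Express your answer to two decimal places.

N2H5+ is the conjugate acid of the weak base N2H4.
Kb = 10^(−5.89) = 1.29 × 10^-6
Ka = Kw/Kb = 1.0×10^-14 / 1.29 × 10^-6 = 7.75 × 10^-9
Ka = [H+]²/(0.13 − [H+]) = 7.75 × 10^-9
Assume [H+] ≪ 0.13: [H+] ≈ √(7.75 × 10^-9 × 0.13) = 3.17 × 10^-5 M
([H+]/C₀ = 0.024% < 5%, so the approximation holds.)
pH = −log(3.17 × 10^-5) = 4.50

pH = 4.50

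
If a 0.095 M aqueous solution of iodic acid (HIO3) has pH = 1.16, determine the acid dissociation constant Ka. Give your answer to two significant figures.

[H+] = 10^(-1.16) = 6.92 × 10^-2 M
At equilibrium [HA] = 0.095 − 6.92 × 10^-2 = 2.58 × 10^-2 M
Ka = [H+][A-]/[HA] = (6.92 × 10^-2)² / 2.58 × 10^-2 = 1.9 × 10^-1

Ka = 1.9 × 10^-1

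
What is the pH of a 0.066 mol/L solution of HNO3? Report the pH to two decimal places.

HNO3 is a strong acid and dissociates completely, so [H+] = 0.066 M.
pH = -log(0.066) = 1.18

pH = 1.18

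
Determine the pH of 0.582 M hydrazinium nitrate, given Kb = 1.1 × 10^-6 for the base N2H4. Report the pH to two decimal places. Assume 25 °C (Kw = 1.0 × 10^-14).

pH = 4.14

N2H5+ is the conjugate acid of the weak base N2H4.
Ka = Kw/Kb = 1.0×10^-14 / 1.1 × 10^-6 = 9.09 × 10^-9
From the ICE table, Ka = [H+]²/(0.582 − [H+]) = 9.09 × 10^-9.
Assume [H+] ≪ 0.582: [H+] ≈ √(9.09 × 10^-9 × 0.582) = 7.27 × 10^-5 M
([H+]/C₀ = 0.012% < 5%, so the approximation holds.)
pH = −log(7.27 × 10^-5) = 4.14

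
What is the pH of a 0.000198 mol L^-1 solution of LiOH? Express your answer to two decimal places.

LiOH is a strong base; [OH-] = 0.000198 M.
pOH = -log(0.000198) = 3.70
pH = 14.00 - 3.70 = 10.30

pH = 10.30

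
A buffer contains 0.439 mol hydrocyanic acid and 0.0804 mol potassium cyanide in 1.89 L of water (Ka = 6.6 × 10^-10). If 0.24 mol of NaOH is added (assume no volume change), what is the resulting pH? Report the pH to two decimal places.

OH- converts HCN to CN-: HCN → 0.199 mol, CN- → 0.32 mol.
pKa = −log(6.6 × 10^-10) = 9.180
pH = pKa + log(n_CN-/n_HCN) = 9.180 + log(0.32/0.199) = 9.180 + (+0.206)

pH = 9.39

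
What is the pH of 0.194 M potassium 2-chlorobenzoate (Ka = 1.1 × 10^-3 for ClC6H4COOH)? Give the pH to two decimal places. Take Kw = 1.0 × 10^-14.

ClC6H4COO- is the conjugate base of the weak acid ClC6H4COOH.
Kb = Kw/Ka = 1.0×10^-14 / 1.1 × 10^-3 = 9.09 × 10^-12
From the ICE table, Kb = [OH-]²/(0.194 − [OH-]) = 9.09 × 10^-12.
Neglecting [OH-] in the denominator: [OH-] = √(9.09 × 10^-12 × 0.194) = 1.33 × 10^-6 M
pOH = −log(1.33 × 10^-6) = 5.88; pH = 14.00 − 5.88 = 8.12

pH = 8.12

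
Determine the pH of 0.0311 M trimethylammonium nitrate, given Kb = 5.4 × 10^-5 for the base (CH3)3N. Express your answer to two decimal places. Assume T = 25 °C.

(CH3)3NH+ is the conjugate acid of the weak base (CH3)3N.
Ka = Kw/Kb = 1.0×10^-14 / 5.4 × 10^-5 = 1.85 × 10^-10
Ka = [H+]²/(0.0311 − [H+]) = 1.85 × 10^-10
Neglecting [H+] in the denominator: [H+] = √(1.85 × 10^-10 × 0.0311) = 2.40 × 10^-6 M
pH = −log(2.40 × 10^-6) = 5.62

pH = 5.62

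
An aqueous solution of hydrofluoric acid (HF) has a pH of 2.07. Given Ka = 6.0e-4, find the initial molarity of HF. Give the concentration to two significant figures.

C₀ = 1.3 × 10^-1 M

[H+] = 10^(-2.07) = 8.51 × 10^-3 M = x
Ka = x²/(C₀ − x) ⇒ C₀ = x + x²/Ka
C₀ = 8.51 × 10^-3 + (8.51 × 10^-3)²/(6.0 × 10^-4) = 1.29 × 10^-1 M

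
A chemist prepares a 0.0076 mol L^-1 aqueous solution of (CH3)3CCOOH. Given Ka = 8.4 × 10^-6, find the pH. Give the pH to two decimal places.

pH = 3.60

(CH3)3CCOOH ⇌ (CH3)3CCOO- + H+
Let x = [H+] at equilibrium. Ka = x²/(0.0076 − x).
Neglecting x in the denominator: x = √(8.4 × 10^-6 × 0.0076) = 2.53 × 10^-4 M
pH = −log(2.53 × 10^-4) = 3.60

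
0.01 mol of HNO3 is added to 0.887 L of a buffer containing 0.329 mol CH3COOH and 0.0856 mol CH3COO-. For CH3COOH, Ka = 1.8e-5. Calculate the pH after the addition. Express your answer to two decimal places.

pH = 4.09

After neutralization: n(CH3COOH) = 0.339 mol, n(CH3COO-) = 0.0756 mol.
pKa = −log(1.8 × 10^-5) = 4.745
pH = pKa + log(n_CH3COO-/n_CH3COOH) = 4.745 + log(0.0756/0.339) = 4.745 + (-0.652)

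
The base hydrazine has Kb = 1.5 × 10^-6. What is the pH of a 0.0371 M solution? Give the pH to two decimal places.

pH = 10.37

N2H4 + H2O ⇌ N2H5+ + OH-
Let x = [OH-] at equilibrium. Kb = x²/(0.0371 − x).
Assume x ≪ 0.0371: x ≈ √(1.5 × 10^-6 × 0.0371) = 2.36 × 10^-4 M
pOH = 3.63, so pH = 14.00 − pOH = 10.37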